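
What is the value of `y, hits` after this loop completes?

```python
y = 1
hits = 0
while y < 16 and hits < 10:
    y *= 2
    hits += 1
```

Double until >= 16 or 10 iterations
`y, hits` takes the values: (1, 0) → (2, 0) → (2, 1) → (4, 1) → (4, 2) → (8, 2) → (8, 3) → (16, 3) → (16, 4)

Answer: 16, 4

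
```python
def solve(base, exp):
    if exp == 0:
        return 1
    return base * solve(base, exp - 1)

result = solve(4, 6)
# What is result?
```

solve(4, 6) = 4 * 4 * 4 * 4 * 4 * 4 = 4096

Answer: 4096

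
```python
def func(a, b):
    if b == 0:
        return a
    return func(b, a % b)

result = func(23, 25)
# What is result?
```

func(23, 25) -> func(25, 23) -> func(23, 2) -> func(2, 1) -> func(1, 0) -> 1

Answer: 1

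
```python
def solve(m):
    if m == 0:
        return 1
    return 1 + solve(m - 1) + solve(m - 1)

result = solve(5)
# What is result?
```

solve(m) = 1 + 2·solve(m-1), solve(0)=1. Closed form: (1+1)·2^5 - 1 = 63.

Answer: 63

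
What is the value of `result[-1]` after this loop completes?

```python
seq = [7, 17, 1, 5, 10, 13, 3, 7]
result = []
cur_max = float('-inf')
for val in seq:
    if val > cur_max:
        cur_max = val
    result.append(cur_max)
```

Running max ends at 17
`result` takes the values: [] → [7] → [7, 17] → [7, 17, 17] → [7, 17, 17, 17] → [7, 17, 17, 17, 17] → [7, 17, 17, 17, 17, 17] → [7, 17, 17, 17, 17, 17, 17] → [7, 17, 17, 17, 17, 17, 17, 17]
So `result[-1]` = 17

Answer: 17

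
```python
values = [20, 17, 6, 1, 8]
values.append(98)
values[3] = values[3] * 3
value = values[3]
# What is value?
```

Trace:
`values = [20, 17, 6, 1, 8]` → values = [20, 17, 6, 1, 8]
`values.append(98)` → values = [20, 17, 6, 1, 8, 98]
`values[3] = values[3] * 3` → values = [20, 17, 6, 3, 8, 98]
`value = values[3]` → value = 3
So value = 3

Answer: 3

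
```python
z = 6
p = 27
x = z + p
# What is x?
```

Trace:
`z = 6` → z = 6
`p = 27` → p = 27
`x = z + p` → x = 33
So x = 33

Answer: 33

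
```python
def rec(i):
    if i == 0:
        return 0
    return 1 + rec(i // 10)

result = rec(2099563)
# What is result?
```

Count of digits of 2099563: 7

Answer: 7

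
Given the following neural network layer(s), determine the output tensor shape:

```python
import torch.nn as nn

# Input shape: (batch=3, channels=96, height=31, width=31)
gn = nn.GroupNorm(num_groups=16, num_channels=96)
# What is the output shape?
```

Input: (3, 96, 31, 31) -> Output: (3, 96, 31, 31)

Answer: (3, 96, 31, 31)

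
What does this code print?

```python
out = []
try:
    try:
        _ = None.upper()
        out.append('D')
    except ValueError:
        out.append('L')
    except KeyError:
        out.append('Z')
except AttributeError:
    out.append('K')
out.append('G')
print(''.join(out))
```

Execution trace: 'K' (outer except AttributeError) → 'G' (after the try/except). Output: KG

Answer: KG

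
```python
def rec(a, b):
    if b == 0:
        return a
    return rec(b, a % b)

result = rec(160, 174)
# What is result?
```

rec(160, 174) -> rec(174, 160) -> rec(160, 14) -> rec(14, 6) -> rec(6, 2) -> rec(2, 0) -> 2

Answer: 2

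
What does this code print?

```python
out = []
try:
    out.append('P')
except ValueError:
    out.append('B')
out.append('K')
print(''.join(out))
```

Execution trace: 'P' (try body, no exception) → 'K' (after the try/except). Output: PK

Answer: PK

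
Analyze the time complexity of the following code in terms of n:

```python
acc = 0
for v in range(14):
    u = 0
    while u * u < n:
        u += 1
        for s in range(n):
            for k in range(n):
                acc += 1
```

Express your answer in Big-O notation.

Each loop level contributes: 1 × √n × n × n. Multiplying the contributions gives O(n^2√n).

Answer: O(n^2√n)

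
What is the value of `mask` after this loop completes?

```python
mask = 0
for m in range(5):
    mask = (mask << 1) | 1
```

Build 5 consecutive 1-bits: 0b11111
`mask` takes the values: 0 → 1 → 3 → 7 → 15 → 31

Answer: 31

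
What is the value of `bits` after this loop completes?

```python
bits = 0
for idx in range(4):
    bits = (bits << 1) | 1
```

Build 4 consecutive 1-bits: 0b1111
`bits` takes the values: 0 → 1 → 3 → 7 → 15

Answer: 15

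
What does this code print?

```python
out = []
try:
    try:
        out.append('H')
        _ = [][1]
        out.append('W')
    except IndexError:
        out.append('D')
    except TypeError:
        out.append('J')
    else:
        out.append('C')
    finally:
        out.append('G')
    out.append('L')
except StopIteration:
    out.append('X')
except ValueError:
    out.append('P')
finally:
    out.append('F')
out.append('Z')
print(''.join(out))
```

Execution trace: 'H' (inner try body) → 'D' (inner except IndexError) → 'G' (inner finally) → 'L' (try body, no exception) → 'F' (finally) → 'Z' (after the try/except). Output: HDGLFZ

Answer: HDGLFZ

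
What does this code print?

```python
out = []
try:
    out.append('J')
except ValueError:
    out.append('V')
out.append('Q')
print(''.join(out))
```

Execution trace: 'J' (try body, no exception) → 'Q' (after the try/except). Output: JQ

Answer: JQ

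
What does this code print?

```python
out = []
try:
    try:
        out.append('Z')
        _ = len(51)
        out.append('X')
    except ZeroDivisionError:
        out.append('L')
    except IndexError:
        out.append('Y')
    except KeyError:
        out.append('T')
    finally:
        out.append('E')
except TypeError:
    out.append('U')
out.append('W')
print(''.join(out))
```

Execution trace: 'Z' (try body) → 'E' (finally) → 'U' (outer except TypeError) → 'W' (after the try/except). Output: ZEUW

Answer: ZEUW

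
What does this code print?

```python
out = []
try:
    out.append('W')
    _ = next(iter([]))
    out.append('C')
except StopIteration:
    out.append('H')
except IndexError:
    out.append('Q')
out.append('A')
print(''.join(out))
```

Execution trace: 'W' (try body) → 'H' (except StopIteration) → 'A' (after the try/except). Output: WHA

Answer: WHA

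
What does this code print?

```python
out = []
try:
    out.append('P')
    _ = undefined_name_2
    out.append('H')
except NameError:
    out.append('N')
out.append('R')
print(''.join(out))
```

Execution trace: 'P' (try body) → 'N' (except NameError) → 'R' (after the try/except). Output: PNR

Answer: PNR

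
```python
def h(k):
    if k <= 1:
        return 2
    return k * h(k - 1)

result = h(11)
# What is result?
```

h(11) = 11 * 10 * 9 * 8 * 7 * 6 * 5 * 4 * 3 * 2 * 2 = 79833600

Answer: 79833600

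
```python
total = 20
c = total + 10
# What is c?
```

Trace:
`total = 20` → total = 20
`c = total + 10` → c = 30
So c = 30

Answer: 30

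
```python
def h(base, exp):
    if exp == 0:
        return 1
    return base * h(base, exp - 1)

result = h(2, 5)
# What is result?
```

h(2, 5) = 2 * 2 * 2 * 2 * 2 = 32

Answer: 32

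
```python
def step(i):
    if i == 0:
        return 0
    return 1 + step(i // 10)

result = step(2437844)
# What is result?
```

Count of digits of 2437844: 7

Answer: 7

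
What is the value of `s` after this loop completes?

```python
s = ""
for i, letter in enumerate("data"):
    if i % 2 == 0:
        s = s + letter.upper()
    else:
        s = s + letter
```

Uppercase even positions in 'data'
`s` takes the values: "" → "D" → "Da" → "DaT" → "DaTa"

Answer: "DaTa"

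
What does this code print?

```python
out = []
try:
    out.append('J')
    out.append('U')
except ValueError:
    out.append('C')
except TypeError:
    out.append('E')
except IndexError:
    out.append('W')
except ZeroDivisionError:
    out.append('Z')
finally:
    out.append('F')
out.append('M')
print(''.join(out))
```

Execution trace: 'J' (try body) → 'U' (try body, no exception) → 'F' (finally) → 'M' (after the try/except). Output: JUFM

Answer: JUFM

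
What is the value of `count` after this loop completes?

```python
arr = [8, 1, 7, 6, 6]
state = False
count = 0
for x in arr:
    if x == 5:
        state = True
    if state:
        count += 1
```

Count elements after first 5 in [8, 1, 7, 6, 6]
`count` takes the values: 0

Answer: 0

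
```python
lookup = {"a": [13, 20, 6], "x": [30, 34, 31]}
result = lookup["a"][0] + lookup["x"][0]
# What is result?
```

Trace:
`lookup = {"a": [13, 20, 6], "x": [30, 34, 31]}` → lookup = {'a': [13, 20, 6], 'x': [30, 34, 31]}
`result = lookup["a"][0] + lookup["x"][0]` → result = 43
So result = 43

Answer: 43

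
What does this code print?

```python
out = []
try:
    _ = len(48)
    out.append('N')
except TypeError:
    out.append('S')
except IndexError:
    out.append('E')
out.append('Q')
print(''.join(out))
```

Execution trace: 'S' (except TypeError) → 'Q' (after the try/except). Output: SQ

Answer: SQ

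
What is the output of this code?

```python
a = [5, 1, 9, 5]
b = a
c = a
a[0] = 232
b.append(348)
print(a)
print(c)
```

Key concept: multiple aliases.
Step by step:
`a = [5, 1, 9, 5]` → a = [5, 1, 9, 5]
`b = a` → b = [5, 1, 9, 5] (same object as a)
`c = a` → c = [5, 1, 9, 5] (same object as a, b)
`a[0] = 232` → a = [232, 1, 9, 5] (same object as b, c); b = [232, 1, 9, 5] (same object as a, c); c = [232, 1, 9, 5] (same object as a, b)
`b.append(348)` → a = [232, 1, 9, 5, 348] (same object as b, c); b = [232, 1, 9, 5, 348] (same object as a, c); c = [232, 1, 9, 5, 348] (same object as a, b)
`print(a)` → prints [232, 1, 9, 5, 348]
`print(c)` → prints [232, 1, 9, 5, 348]

Answer:
[232, 1, 9, 5, 348]
[232, 1, 9, 5, 348]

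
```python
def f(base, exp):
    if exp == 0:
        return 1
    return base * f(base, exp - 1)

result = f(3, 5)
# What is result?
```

f(3, 5) = 3 * 3 * 3 * 3 * 3 = 243

Answer: 243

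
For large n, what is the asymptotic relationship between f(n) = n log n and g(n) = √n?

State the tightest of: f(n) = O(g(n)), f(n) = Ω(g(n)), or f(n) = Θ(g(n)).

n log n vs √n: f(n) = Ω(g(n)) but not O(g(n)) — n log n grows strictly faster than √n.

Answer: f(n) = Ω(g(n)) but not O(g(n)) — n log n grows strictly faster than √n.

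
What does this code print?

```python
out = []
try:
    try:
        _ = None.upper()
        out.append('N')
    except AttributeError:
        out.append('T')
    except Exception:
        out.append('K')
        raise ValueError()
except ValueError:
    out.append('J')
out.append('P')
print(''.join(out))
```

Execution trace: 'T' (inner except AttributeError) → 'P' (after the try/except). Output: TP

Answer: TP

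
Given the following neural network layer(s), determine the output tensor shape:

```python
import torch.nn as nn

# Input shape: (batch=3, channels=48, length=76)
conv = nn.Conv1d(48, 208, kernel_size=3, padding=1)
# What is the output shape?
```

Input: (3, 48, 76) -> Output: (3, 208, 76)

Answer: (3, 208, 76)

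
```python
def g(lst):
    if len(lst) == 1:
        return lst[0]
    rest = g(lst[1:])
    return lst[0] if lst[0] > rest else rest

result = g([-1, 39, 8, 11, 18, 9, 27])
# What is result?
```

Recursive max over [-1, 39, 8, 11, 18, 9, 27] = 39

Answer: 39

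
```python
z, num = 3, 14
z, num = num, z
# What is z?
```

Trace:
`z, num = 3, 14` → z = 3; num = 14
`z, num = num, z` → z = 14; num = 3
So z = 14

Answer: 14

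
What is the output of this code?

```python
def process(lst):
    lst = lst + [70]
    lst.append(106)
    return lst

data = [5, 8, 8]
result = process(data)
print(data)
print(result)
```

Key concept: rebinding parameter vs mutation.
Step by step:
`data = [5, 8, 8]` → data = [5, 8, 8]
`result = process(data)` → result = [5, 8, 8, 70, 106]
`print(data)` → prints [5, 8, 8]
`print(result)` → prints [5, 8, 8, 70, 106]

Answer:
[5, 8, 8]
[5, 8, 8, 70, 106]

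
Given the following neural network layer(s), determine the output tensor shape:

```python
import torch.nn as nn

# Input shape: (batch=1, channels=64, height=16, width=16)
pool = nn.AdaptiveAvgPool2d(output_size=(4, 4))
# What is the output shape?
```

Input: (1, 64, 16, 16) -> Output: (1, 64, 4, 4)

Answer: (1, 64, 4, 4)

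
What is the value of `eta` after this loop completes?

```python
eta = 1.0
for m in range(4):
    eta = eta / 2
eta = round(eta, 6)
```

Halving LR 4 times: 1 / 2^4
`eta` takes the values: 1.0 → 0.5 → 0.25 → 0.125 → 0.0625

Answer: 0.0625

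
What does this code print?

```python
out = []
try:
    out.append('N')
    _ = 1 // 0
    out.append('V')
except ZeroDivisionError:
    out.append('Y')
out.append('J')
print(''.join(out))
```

Execution trace: 'N' (try body) → 'Y' (except ZeroDivisionError) → 'J' (after the try/except). Output: NYJ

Answer: NYJ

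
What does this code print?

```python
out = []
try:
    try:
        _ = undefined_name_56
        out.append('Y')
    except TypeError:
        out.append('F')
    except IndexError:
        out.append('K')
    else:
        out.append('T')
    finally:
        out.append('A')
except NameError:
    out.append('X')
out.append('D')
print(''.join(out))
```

Execution trace: 'A' (finally) → 'X' (outer except NameError) → 'D' (after the try/except). Output: AXD

Answer: AXD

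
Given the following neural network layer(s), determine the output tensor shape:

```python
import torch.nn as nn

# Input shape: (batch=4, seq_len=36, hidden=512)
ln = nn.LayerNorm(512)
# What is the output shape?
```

Input: (4, 36, 512) -> Output: (4, 36, 512)

Answer: (4, 36, 512)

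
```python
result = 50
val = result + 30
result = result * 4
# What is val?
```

Trace:
`result = 50` → result = 50
`val = result + 30` → val = 80
`result = result * 4` → result = 200
So val = 80

Answer: 80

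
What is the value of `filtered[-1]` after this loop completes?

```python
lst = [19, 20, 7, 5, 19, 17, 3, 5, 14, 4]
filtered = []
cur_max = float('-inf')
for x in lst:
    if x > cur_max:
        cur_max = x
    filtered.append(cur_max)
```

Running max ends at 20
`filtered` takes the values: [] → [19] → [19, 20] → [19, 20, 20] → [19, 20, 20, 20] → [19, 20, 20, 20, 20] → [19, 20, 20, 20, 20, 20] → [19, 20, 20, 20, 20, 20, 20] → [19, 20, 20, 20, 20, 20, 20, 20] → [19, 20, 20, 20, 20, 20, 20, 20, 20] → [19, 20, 20, 20, 20, 20, 20, 20, 20, 20]
So `filtered[-1]` = 20

Answer: 20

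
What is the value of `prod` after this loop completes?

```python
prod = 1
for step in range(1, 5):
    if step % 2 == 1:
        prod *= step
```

Product of odd numbers 1 to 4
`prod` takes the values: 1 → 3

Answer: 3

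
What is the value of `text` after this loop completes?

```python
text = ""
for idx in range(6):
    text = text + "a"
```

Repeat 'a' 6 times
`text` takes the values: "" → "a" → "aa" → "aaa" → "aaaa" → "aaaaa" → "aaaaaa"

Answer: "aaaaaa"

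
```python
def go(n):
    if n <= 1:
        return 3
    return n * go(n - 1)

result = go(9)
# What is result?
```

go(9) = 9 * 8 * 7 * 6 * 5 * 4 * 3 * 2 * 3 = 1088640

Answer: 1088640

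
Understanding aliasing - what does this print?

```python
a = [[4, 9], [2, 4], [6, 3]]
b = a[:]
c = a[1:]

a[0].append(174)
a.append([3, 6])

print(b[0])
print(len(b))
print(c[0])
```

Key concept: slice with nested mutation.
Step by step:
`a = [[4, 9], [2, 4], [6, 3]]` → a = [[4, 9], [2, 4], [6, 3]]
`b = a[:]` → b = [[4, 9], [2, 4], [6, 3]]
`c = a[1:]` → c = [[2, 4], [6, 3]]
`a[0].append(174)` → a = [[4, 9, 174], [2, 4], [6, 3]]; b = [[4, 9, 174], [2, 4], [6, 3]]
`a.append([3, 6])` → a = [[4, 9, 174], [2, 4], [6, 3], [3, 6]]
`print(b[0])` → prints [4, 9, 174]
`print(len(b))` → prints 3
`print(c[0])` → prints [2, 4]

Answer:
[4, 9, 174]
3
[2, 4]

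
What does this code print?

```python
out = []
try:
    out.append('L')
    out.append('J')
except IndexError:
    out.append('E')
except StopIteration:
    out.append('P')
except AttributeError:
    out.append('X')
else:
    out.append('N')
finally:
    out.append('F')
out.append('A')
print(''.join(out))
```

Execution trace: 'L' (try body) → 'J' (try body, no exception) → 'N' (else) → 'F' (finally) → 'A' (after the try/except). Output: LJNFA

Answer: LJNFA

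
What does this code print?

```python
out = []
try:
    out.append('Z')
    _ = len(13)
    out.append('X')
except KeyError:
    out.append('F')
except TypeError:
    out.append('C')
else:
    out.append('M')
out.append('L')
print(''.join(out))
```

Execution trace: 'Z' (try body) → 'C' (except TypeError) → 'L' (after the try/except). Output: ZCL

Answer: ZCL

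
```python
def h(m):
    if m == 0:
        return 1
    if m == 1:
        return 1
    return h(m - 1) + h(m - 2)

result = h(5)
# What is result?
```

Build up from base cases: h(0)=1, h(1)=1, h(2)=2, h(3)=3, h(4)=5, h(5)=8

Answer: 8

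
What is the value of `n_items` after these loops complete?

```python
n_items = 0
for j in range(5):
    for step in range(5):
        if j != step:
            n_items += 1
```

5² - 5 (exclude diagonal)
`n_items` takes the values: 0 → 1 → 2 → 3 → 4 → 5 → 6 → 7 → 8 → 9 → 10 → 11 → 12 → 13 → 14 → 15 → 16 → 17 → 18 → 19 → 20

Answer: 20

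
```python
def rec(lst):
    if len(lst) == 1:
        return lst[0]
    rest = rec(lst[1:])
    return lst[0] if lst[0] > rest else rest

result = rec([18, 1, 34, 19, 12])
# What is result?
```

Recursive max over [18, 1, 34, 19, 12] = 34

Answer: 34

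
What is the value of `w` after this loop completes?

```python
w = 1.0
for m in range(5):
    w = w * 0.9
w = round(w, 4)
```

Exponential decay: 1.0 * 0.9^5
`w` takes the values: 1.0 → 0.9 → 0.81 → 0.729 → 0.6561 → 0.59049 → 0.5905

Answer: 0.5905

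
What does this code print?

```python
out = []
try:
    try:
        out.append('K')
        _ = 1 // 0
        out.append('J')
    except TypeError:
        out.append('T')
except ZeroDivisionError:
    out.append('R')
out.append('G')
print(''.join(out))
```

Execution trace: 'K' (inner try body) → 'R' (outer except ZeroDivisionError) → 'G' (after the try/except). Output: KRG

Answer: KRG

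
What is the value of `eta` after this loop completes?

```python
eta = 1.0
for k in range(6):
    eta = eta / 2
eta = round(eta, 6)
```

Halving LR 6 times: 1 / 2^6
`eta` takes the values: 1.0 → 0.5 → 0.25 → 0.125 → 0.0625 → 0.03125 → 0.015625

Answer: 0.015625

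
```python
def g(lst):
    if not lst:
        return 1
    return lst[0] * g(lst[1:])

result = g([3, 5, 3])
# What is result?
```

Product over [3, 5, 3] = 3 * 5 * 3 = 45

Answer: 45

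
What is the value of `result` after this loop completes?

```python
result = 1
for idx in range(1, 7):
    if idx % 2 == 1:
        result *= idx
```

Product of odd numbers 1 to 6
`result` takes the values: 1 → 3 → 15

Answer: 15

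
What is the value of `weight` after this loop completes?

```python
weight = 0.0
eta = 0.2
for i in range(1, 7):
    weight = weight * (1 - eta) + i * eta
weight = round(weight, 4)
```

Moving average with lr=0.2
`weight` takes the values: 0.0 → 0.2 → 0.56 → 1.048 → 1.6384 → 2.31072 → 3.048576 → 3.0486

Answer: 3.0486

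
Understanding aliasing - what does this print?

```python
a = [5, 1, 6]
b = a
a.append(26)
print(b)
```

Key concept: basic list aliasing.
Step by step:
`a = [5, 1, 6]` → a = [5, 1, 6]
`b = a` → b = [5, 1, 6] (same object as a)
`a.append(26)` → a = [5, 1, 6, 26] (same object as b); b = [5, 1, 6, 26] (same object as a)
`print(b)` → prints [5, 1, 6, 26]

Answer: [5, 1, 6, 26]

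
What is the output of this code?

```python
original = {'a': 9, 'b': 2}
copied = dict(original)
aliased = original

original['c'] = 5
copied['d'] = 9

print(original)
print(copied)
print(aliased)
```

Key concept: dict() creates copy, assignment creates alias.
Step by step:
`original = {'a': 9, 'b': 2}` → original = {'a': 9, 'b': 2}
`copied = dict(original)` → copied = {'a': 9, 'b': 2}
`aliased = original` → aliased = {'a': 9, 'b': 2} (same object as original)
`original['c'] = 5` → original = {'a': 9, 'b': 2, 'c': 5} (same object as aliased); aliased = {'a': 9, 'b': 2, 'c': 5} (same object as original)
`copied['d'] = 9` → copied = {'a': 9, 'b': 2, 'd': 9}
`print(original)` → prints {'a': 9, 'b': 2, 'c': 5}
`print(copied)` → prints {'a': 9, 'b': 2, 'd': 9}
`print(aliased)` → prints {'a': 9, 'b': 2, 'c': 5}

Answer:
{'a': 9, 'b': 2, 'c': 5}
{'a': 9, 'b': 2, 'd': 9}
{'a': 9, 'b': 2, 'c': 5}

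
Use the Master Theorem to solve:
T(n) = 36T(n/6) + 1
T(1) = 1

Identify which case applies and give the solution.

a=36, b=6, f(n)=1. log_6(36) = 2. Since c=0 < 2, Case 1 applies: T(n) = Θ(n^log_b(a)) = O(n^2).

Answer: O(n^2) - Case 1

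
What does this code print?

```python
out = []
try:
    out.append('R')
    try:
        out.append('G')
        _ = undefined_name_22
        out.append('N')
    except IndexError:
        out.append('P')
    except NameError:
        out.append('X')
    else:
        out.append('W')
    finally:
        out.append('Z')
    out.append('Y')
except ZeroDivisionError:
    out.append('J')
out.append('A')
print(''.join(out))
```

Execution trace: 'R' (try body) → 'G' (inner try body) → 'X' (inner except NameError) → 'Z' (inner finally) → 'Y' (try body, no exception) → 'A' (after the try/except). Output: RGXZYA

Answer: RGXZYA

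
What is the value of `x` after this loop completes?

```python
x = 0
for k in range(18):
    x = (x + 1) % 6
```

Increment mod 6, 18 times = 0
`x` takes the values: 0 → 1 → 2 → 3 → 4 → 5 → 0 → 1 → 2 → 3 → 4 → 5 → 0 → 1 → 2 → 3 → 4 → 5 → 0

Answer: 0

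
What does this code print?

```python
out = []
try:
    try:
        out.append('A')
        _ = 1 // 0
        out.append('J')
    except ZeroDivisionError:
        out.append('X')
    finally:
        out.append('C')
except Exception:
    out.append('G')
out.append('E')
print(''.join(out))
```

Execution trace: 'A' (inner try body) → 'X' (inner except ZeroDivisionError) → 'C' (inner finally) → 'E' (after the try/except). Output: AXCE

Answer: AXCE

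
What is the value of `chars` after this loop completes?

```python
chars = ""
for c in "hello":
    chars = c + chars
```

Reverse 'hello'
`chars` takes the values: "" → "h" → "eh" → "leh" → "lleh" → "olleh"

Answer: "olleh"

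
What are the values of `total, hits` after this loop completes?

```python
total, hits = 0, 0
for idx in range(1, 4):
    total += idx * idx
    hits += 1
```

Sum of squares and count
`total, hits` takes the values: (0, 0) → (1, 0) → (1, 1) → (5, 1) → (5, 2) → (14, 2) → (14, 3)

Answer: 14, 3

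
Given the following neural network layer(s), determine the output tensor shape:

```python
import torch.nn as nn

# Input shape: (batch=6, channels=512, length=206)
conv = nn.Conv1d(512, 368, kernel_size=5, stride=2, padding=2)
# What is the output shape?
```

Input: (6, 512, 206) -> Output: (6, 368, 103)

Answer: (6, 368, 103)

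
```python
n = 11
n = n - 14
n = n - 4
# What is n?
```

Trace:
`n = 11` → n = 11
`n = n - 14` → n = -3
`n = n - 4` → n = -7
So n = -7

Answer: -7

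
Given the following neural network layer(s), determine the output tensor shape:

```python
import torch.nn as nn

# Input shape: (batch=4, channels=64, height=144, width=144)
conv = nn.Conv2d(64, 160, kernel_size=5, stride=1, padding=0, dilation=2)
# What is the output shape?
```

Input: (4, 64, 144, 144) -> Output: (4, 160, 136, 136)

Answer: (4, 160, 136, 136)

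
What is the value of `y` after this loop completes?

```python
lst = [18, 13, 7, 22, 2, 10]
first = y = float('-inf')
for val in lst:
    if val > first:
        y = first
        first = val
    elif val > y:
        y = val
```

Second largest (with repeats) in [18, 13, 7, 22, 2, 10]
`y` takes the values: -inf → 13 → 18

Answer: 18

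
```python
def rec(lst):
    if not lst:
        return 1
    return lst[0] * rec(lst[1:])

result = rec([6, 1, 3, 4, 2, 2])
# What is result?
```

Product over [6, 1, 3, 4, 2, 2] = 6 * 1 * 3 * 4 * 2 * 2 = 288

Answer: 288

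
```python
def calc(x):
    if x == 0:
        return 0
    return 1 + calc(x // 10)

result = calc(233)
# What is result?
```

Count of digits of 233: 3

Answer: 3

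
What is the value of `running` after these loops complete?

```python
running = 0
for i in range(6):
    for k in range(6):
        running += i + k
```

Sum of all i+k for i,k in 6x6
`running` takes the values: 0 → 1 → 3 → 6 → 10 → 15 → 16 → 18 → 21 → 25 → 30 → 36 → 38 → 41 → 45 → 50 → 56 → 63 → 66 → 70 → 75 → 81 → 88 → 96 → 100 → 105 → 111 → 118 → 126 → 135 → 140 → 146 → 153 → 161 → 170 → 180

Answer: 180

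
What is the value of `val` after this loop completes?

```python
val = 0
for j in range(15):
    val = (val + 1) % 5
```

Increment mod 5, 15 times = 0
`val` takes the values: 0 → 1 → 2 → 3 → 4 → 0 → 1 → 2 → 3 → 4 → 0 → 1 → 2 → 3 → 4 → 0

Answer: 0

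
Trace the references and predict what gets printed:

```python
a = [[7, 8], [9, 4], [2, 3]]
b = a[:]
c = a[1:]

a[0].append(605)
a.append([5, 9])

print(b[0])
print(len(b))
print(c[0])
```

Key concept: slice with nested mutation.
Step by step:
`a = [[7, 8], [9, 4], [2, 3]]` → a = [[7, 8], [9, 4], [2, 3]]
`b = a[:]` → b = [[7, 8], [9, 4], [2, 3]]
`c = a[1:]` → c = [[9, 4], [2, 3]]
`a[0].append(605)` → a = [[7, 8, 605], [9, 4], [2, 3]]; b = [[7, 8, 605], [9, 4], [2, 3]]
`a.append([5, 9])` → a = [[7, 8, 605], [9, 4], [2, 3], [5, 9]]
`print(b[0])` → prints [7, 8, 605]
`print(len(b))` → prints 3
`print(c[0])` → prints [9, 4]

Answer:
[7, 8, 605]
3
[9, 4]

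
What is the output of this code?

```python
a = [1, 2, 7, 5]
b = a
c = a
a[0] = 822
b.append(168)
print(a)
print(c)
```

Key concept: multiple aliases.
Step by step:
`a = [1, 2, 7, 5]` → a = [1, 2, 7, 5]
`b = a` → b = [1, 2, 7, 5] (same object as a)
`c = a` → c = [1, 2, 7, 5] (same object as a, b)
`a[0] = 822` → a = [822, 2, 7, 5] (same object as b, c); b = [822, 2, 7, 5] (same object as a, c); c = [822, 2, 7, 5] (same object as a, b)
`b.append(168)` → a = [822, 2, 7, 5, 168] (same object as b, c); b = [822, 2, 7, 5, 168] (same object as a, c); c = [822, 2, 7, 5, 168] (same object as a, b)
`print(a)` → prints [822, 2, 7, 5, 168]
`print(c)` → prints [822, 2, 7, 5, 168]

Answer:
[822, 2, 7, 5, 168]
[822, 2, 7, 5, 168]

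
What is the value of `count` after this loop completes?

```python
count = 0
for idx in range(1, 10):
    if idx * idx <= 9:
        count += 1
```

Count numbers where idx² ≤ 9
`count` takes the values: 0 → 1 → 2 → 3

Answer: 3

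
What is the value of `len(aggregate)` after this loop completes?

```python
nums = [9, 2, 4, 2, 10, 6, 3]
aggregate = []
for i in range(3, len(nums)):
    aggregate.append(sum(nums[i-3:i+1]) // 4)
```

Number of 4-element averages
`aggregate` takes the values: [] → [4] → [4, 4] → [4, 4, 5] → [4, 4, 5, 5]
So `len(aggregate)` = 4

Answer: 4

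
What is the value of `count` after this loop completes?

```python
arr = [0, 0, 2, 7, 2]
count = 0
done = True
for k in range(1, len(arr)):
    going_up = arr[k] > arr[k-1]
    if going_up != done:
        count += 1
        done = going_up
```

Count direction changes in [0, 0, 2, 7, 2]
`count` takes the values: 0 → 1 → 2 → 3

Answer: 3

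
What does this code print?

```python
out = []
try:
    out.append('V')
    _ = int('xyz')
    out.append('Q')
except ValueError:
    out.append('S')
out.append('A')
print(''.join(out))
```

Execution trace: 'V' (try body) → 'S' (except ValueError) → 'A' (after the try/except). Output: VSA

Answer: VSA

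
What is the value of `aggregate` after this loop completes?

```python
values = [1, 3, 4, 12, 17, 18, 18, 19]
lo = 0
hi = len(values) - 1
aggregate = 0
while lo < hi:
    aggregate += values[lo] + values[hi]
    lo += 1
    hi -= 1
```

Sum of pairs from ends
`aggregate` takes the values: 0 → 20 → 41 → 63 → 92

Answer: 92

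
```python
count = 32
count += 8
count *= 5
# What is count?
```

Trace:
`count = 32` → count = 32
`count += 8` → count = 40
`count *= 5` → count = 200
So count = 200

Answer: 200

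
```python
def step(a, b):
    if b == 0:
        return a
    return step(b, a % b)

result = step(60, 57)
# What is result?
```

step(60, 57) -> step(57, 3) -> step(3, 0) -> 3

Answer: 3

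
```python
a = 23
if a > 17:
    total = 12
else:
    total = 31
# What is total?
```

Trace:
`a = 23` → a = 23
`if a > 17: ...` → a > 17 is True → total = 12
So total = 12

Answer: 12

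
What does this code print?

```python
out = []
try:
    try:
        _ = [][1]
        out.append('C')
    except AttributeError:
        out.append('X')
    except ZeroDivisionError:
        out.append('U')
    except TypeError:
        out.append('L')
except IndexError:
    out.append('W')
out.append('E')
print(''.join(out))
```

Execution trace: 'W' (outer except IndexError) → 'E' (after the try/except). Output: WE

Answer: WE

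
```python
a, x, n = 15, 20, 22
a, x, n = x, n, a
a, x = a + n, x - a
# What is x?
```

Trace:
`a, x, n = 15, 20, 22` → a = 15; x = 20; n = 22
`a, x, n = x, n, a` → a = 20; x = 22; n = 15
`a, x = a + n, x - a` → a = 35; x = 2
So x = 2

Answer: 2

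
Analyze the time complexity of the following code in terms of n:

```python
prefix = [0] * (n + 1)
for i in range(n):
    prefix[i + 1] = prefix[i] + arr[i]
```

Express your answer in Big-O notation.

This is Prefix sum computation. Time complexity: O(n).

Answer: O(n)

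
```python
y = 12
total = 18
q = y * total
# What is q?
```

Trace:
`y = 12` → y = 12
`total = 18` → total = 18
`q = y * total` → q = 216
So q = 216

Answer: 216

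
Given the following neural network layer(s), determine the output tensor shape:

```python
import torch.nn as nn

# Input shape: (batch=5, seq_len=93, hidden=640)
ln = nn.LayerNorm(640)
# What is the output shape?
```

Input: (5, 93, 640) -> Output: (5, 93, 640)

Answer: (5, 93, 640)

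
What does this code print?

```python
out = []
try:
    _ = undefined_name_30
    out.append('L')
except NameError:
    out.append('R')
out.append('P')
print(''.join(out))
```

Execution trace: 'R' (except NameError) → 'P' (after the try/except). Output: RP

Answer: RP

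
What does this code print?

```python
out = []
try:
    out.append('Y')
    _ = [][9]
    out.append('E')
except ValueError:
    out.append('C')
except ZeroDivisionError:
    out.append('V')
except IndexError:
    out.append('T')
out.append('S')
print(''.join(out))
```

Execution trace: 'Y' (try body) → 'T' (except IndexError) → 'S' (after the try/except). Output: YTS

Answer: YTS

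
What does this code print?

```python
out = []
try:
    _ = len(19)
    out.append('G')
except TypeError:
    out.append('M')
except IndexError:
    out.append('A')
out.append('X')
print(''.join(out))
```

Execution trace: 'M' (except TypeError) → 'X' (after the try/except). Output: MX

Answer: MX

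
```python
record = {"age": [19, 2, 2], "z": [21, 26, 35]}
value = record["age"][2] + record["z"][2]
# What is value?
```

Trace:
`record = {"age": [19, 2, 2], "z": [21, 26, 35]}` → record = {'age': [19, 2, 2], 'z': [21, 26, 35]}
`value = record["age"][2] + record["z"][2]` → value = 37
So value = 37

Answer: 37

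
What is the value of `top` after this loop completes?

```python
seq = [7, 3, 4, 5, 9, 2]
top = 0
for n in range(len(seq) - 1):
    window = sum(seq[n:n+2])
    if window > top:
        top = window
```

Max sum of 2-element window in [7, 3, 4, 5, 9, 2]
`top` takes the values: 0 → 10 → 14

Answer: 14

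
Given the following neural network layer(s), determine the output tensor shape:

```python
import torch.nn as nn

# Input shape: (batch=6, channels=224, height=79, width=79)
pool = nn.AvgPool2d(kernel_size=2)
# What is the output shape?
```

Input: (6, 224, 79, 79) -> Output: (6, 224, 39, 39)

Answer: (6, 224, 39, 39)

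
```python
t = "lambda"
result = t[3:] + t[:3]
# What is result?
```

Trace:
`t = "lambda"` → t = 'lambda'
`result = t[3:] + t[:3]` → result = 'bdalam'
So result = 'bdalam'

Answer: 'bdalam'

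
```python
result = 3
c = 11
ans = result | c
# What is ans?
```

Trace:
`result = 3` → result = 3
`c = 11` → c = 11
`ans = result | c` → ans = 11
So ans = 11

Answer: 11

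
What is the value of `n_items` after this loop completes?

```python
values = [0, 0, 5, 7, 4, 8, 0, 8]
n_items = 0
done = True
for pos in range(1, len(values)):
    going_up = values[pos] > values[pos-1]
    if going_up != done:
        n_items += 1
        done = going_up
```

Count direction changes in [0, 0, 5, 7, 4, 8, 0, 8]
`n_items` takes the values: 0 → 1 → 2 → 3 → 4 → 5 → 6

Answer: 6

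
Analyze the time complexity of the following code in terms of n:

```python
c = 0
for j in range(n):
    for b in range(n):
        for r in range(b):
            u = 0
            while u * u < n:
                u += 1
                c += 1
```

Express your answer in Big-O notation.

Each loop level contributes: n × n × n × √n. Multiplying the contributions gives O(n^3√n).

Answer: O(n^3√n)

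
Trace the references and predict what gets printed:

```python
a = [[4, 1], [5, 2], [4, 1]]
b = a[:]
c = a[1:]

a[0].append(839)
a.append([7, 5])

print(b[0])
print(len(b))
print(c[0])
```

Key concept: slice with nested mutation.
Step by step:
`a = [[4, 1], [5, 2], [4, 1]]` → a = [[4, 1], [5, 2], [4, 1]]
`b = a[:]` → b = [[4, 1], [5, 2], [4, 1]]
`c = a[1:]` → c = [[5, 2], [4, 1]]
`a[0].append(839)` → a = [[4, 1, 839], [5, 2], [4, 1]]; b = [[4, 1, 839], [5, 2], [4, 1]]
`a.append([7, 5])` → a = [[4, 1, 839], [5, 2], [4, 1], [7, 5]]
`print(b[0])` → prints [4, 1, 839]
`print(len(b))` → prints 3
`print(c[0])` → prints [5, 2]

Answer:
[4, 1, 839]
3
[5, 2]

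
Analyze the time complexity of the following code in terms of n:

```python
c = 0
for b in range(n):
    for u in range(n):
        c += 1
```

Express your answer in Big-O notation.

Each loop level contributes: n × n. Multiplying the contributions gives O(n^2).

Answer: O(n^2)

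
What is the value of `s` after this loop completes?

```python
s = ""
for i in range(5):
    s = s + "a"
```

Repeat 'a' 5 times
`s` takes the values: "" → "a" → "aa" → "aaa" → "aaaa" → "aaaaa"

Answer: "aaaaa"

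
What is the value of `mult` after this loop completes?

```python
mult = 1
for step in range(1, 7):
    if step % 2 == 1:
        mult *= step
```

Product of odd numbers 1 to 6
`mult` takes the values: 1 → 3 → 15

Answer: 15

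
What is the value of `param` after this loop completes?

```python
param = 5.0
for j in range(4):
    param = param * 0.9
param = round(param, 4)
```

Exponential decay: 5.0 * 0.9^4
`param` takes the values: 5.0 → 4.5 → 4.05 → 3.645 → 3.2805

Answer: 3.2805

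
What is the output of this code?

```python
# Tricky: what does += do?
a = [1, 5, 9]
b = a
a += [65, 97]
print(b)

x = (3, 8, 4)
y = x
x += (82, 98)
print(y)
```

Key concept: += behavior differs for mutable vs immutable.
Step by step:
`a = [1, 5, 9]` → a = [1, 5, 9]
`b = a` → b = [1, 5, 9] (same object as a)
`a += [65, 97]` → a = [1, 5, 9, 65, 97] (same object as b); b = [1, 5, 9, 65, 97] (same object as a)
`print(b)` → prints [1, 5, 9, 65, 97]
`x = (3, 8, 4)` → x = (3, 8, 4)
`y = x` → y = (3, 8, 4)
`x += (82, 98)` → x = (3, 8, 4, 82, 98)
`print(y)` → prints (3, 8, 4)

Answer:
[1, 5, 9, 65, 97]
(3, 8, 4)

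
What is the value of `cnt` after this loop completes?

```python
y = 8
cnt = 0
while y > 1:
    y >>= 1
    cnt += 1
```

Count right shifts until 1
`cnt` takes the values: 0 → 1 → 2 → 3

Answer: 3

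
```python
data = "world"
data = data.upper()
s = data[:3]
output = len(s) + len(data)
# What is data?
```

Trace:
`data = "world"` → data = 'world'
`data = data.upper()` → data = 'WORLD'
`s = data[:3]` → s = 'WOR'
`output = len(s) + len(data)` → output = 8
So data = 'WORLD'

Answer: 'WORLD'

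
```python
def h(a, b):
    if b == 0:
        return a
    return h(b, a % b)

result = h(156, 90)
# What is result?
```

h(156, 90) -> h(90, 66) -> h(66, 24) -> h(24, 18) -> h(18, 6) -> h(6, 0) -> 6

Answer: 6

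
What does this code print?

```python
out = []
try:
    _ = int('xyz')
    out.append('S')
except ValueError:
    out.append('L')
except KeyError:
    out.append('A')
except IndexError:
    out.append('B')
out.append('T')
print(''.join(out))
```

Execution trace: 'L' (except ValueError) → 'T' (after the try/except). Output: LT

Answer: LT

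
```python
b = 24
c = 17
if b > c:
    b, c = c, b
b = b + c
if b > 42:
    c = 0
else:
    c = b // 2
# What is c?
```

Trace:
`b = 24` → b = 24
`c = 17` → c = 17
`if b > c: ...` → b > c is True → b = 17; c = 24
`b = b + c` → b = 41
`if b > 42: ...` → b > 42 is False, take else branch → c = 20
So c = 20

Answer: 20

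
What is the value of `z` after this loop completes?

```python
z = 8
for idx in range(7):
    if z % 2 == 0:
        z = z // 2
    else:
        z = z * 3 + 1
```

Collatz-style transformation from 8
`z` takes the values: 8 → 4 → 2 → 1 → 4 → 2 → 1 → 4

Answer: 4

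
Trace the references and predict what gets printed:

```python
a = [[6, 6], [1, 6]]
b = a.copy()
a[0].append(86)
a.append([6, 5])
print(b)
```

Key concept: shallow copy with nested lists.
Step by step:
`a = [[6, 6], [1, 6]]` → a = [[6, 6], [1, 6]]
`b = a.copy()` → b = [[6, 6], [1, 6]]
`a[0].append(86)` → a = [[6, 6, 86], [1, 6]]; b = [[6, 6, 86], [1, 6]]
`a.append([6, 5])` → a = [[6, 6, 86], [1, 6], [6, 5]]
`print(b)` → prints [[6, 6, 86], [1, 6]]

Answer: [[6, 6, 86], [1, 6]]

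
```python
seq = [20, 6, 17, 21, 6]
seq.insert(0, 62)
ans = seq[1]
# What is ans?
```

Trace:
`seq = [20, 6, 17, 21, 6]` → seq = [20, 6, 17, 21, 6]
`seq.insert(0, 62)` → seq = [62, 20, 6, 17, 21, 6]
`ans = seq[1]` → ans = 20
So ans = 20

Answer: 20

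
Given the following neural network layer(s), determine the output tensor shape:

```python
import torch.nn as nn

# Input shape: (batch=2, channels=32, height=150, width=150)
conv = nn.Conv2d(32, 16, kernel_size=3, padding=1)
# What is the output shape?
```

Input: (2, 32, 150, 150) -> Output: (2, 16, 150, 150)

Answer: (2, 16, 150, 150)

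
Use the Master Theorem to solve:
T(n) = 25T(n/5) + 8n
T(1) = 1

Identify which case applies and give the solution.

a=25, b=5, f(n)=8n. log_5(25) = 2. Since c=1 < 2, Case 1 applies: T(n) = Θ(n^log_b(a)) = O(n^2).

Answer: O(n^2) - Case 1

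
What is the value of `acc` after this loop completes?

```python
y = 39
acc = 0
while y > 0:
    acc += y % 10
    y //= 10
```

Sum digits of 39
`acc` takes the values: 0 → 9 → 12

Answer: 12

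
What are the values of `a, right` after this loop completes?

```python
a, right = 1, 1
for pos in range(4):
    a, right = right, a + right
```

Fibonacci: after 4 iterations
`a, right` takes the values: (1, 1) → (1, 2) → (2, 3) → (3, 5) → (5, 8)

Answer: 5, 8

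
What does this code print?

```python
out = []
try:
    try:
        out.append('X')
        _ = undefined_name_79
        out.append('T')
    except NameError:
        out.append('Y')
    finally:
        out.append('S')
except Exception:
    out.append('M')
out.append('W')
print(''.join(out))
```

Execution trace: 'X' (inner try body) → 'Y' (inner except NameError) → 'S' (inner finally) → 'W' (after the try/except). Output: XYSW

Answer: XYSW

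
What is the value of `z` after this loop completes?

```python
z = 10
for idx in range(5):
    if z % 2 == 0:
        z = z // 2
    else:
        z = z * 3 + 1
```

Collatz-style transformation from 10
`z` takes the values: 10 → 5 → 16 → 8 → 4 → 2

Answer: 2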